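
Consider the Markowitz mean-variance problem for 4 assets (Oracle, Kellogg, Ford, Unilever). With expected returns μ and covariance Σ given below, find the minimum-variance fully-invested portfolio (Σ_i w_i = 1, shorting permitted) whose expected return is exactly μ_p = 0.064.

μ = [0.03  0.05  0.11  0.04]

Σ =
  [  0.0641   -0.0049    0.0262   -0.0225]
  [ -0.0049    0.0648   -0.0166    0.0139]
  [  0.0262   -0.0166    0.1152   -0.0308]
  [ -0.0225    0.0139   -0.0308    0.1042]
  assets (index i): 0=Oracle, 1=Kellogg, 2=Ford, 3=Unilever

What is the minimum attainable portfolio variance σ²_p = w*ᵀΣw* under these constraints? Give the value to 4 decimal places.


0.0193

x=Σ⁻¹μ = [0.2840  0.9580  1.2087  0.6747]
y=Σ⁻¹𝟙 = [17.4439  16.4637  10.9356  14.3998]
a=μᵀx=0.216364  b=𝟙ᵀx=3.125411  c=𝟙ᵀy=59.243028  D=ac−b²=3.049886
λ₁=(c·0.064−b)/D = (59.243028·0.064−3.125411)/3.049886 = 0.218416
λ₂=(a−b·0.064)/D = (0.216364−3.125411·0.064)/3.049886 = 0.005357
w* = 0.218416·x + 0.005357·y:
  w_0 = 0.218416·0.2840 + 0.005357·17.4439 = 0.1555  (Oracle)
  w_1 = 0.218416·0.9580 + 0.005357·16.4637 = 0.2974  (Kellogg)
  w_2 = 0.218416·1.2087 + 0.005357·10.9356 = 0.3226  (Ford)
  w_3 = 0.218416·0.6747 + 0.005357·14.3998 = 0.2245  (Unilever)
Σw_i=1.0000  μᵀw=0.0640
σ²=wᵀΣw=λ₁·μ_p+λ₂ = 0.218416·0.064 + 0.005357 = 0.019336 ≈ 0.0193


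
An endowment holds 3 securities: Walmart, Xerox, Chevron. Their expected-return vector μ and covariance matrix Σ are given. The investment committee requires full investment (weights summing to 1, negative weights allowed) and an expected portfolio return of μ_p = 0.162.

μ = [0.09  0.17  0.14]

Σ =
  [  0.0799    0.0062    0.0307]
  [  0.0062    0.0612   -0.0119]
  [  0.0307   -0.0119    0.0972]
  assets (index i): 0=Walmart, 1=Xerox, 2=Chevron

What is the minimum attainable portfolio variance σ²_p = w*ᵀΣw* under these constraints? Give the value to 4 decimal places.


u=Σ⁻¹μ = [0.2128  3.0969  1.7523]
v=Σ⁻¹𝟙 = [7.2517  17.5788  10.1498]
a=μᵀu=0.790950  b=𝟙ᵀu=5.062020  c=𝟙ᵀv=34.980304  D=ac−b²=2.043615
λ₁=(c·0.162−b)/D = (34.980304·0.162−5.062020)/2.043615 = 0.295941
λ₂=(a−b·0.162)/D = (0.790950−5.062020·0.162)/2.043615 = -0.014238
w* = 0.295941·u + -0.014238·v:
  w_0 = 0.295941·0.2128 + -0.014238·7.2517 = -0.0403  (Walmart)
  w_1 = 0.295941·3.0969 + -0.014238·17.5788 = 0.6662  (Xerox)
  w_2 = 0.295941·1.7523 + -0.014238·10.1498 = 0.3741  (Chevron)
Σw_i=1.0000  μᵀw=0.1620
σ²=wᵀΣw=λ₁·μ_p+λ₂ = 0.295941·0.162 + -0.014238 = 0.033704 ≈ 0.0337

0.0337


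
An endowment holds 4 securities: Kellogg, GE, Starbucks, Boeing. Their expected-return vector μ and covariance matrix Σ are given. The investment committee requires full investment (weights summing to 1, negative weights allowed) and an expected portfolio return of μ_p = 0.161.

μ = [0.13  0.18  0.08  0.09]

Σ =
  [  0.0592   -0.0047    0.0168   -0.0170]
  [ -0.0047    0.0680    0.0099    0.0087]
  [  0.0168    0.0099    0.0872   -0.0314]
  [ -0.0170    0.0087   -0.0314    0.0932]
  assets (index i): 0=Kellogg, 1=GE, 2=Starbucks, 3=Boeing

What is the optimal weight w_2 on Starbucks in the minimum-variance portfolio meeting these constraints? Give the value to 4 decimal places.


x=Σ⁻¹μ = [2.6269  2.5550  0.6324  1.4194]
y=Σ⁻¹𝟙 = [19.2417  11.9674  12.6636  17.3887]
a=μᵀx=0.979727  b=𝟙ᵀx=7.233626  c=𝟙ᵀy=61.261436  D=ac−b²=7.694116
λ₁=(c·0.161−b)/D = (61.261436·0.161−7.233626)/7.694116 = 0.341750
λ₂=(a−b·0.161)/D = (0.979727−7.233626·0.161)/7.694116 = -0.024030
w* = 0.341750·x + -0.024030·y:
  w_0 = 0.341750·2.6269 + -0.024030·19.2417 = 0.4354  (Kellogg)
  w_1 = 0.341750·2.5550 + -0.024030·11.9674 = 0.5856  (GE)
  w_2 = 0.341750·0.6324 + -0.024030·12.6636 = -0.0882  (Starbucks)
  w_3 = 0.341750·1.4194 + -0.024030·17.3887 = 0.0672  (Boeing)
Σw_i=1.0000  μᵀw=0.1610
σ²=wᵀΣw=λ₁·μ_p+λ₂ = 0.341750·0.161 + -0.024030 = 0.030992 ≈ 0.0310

-0.0882


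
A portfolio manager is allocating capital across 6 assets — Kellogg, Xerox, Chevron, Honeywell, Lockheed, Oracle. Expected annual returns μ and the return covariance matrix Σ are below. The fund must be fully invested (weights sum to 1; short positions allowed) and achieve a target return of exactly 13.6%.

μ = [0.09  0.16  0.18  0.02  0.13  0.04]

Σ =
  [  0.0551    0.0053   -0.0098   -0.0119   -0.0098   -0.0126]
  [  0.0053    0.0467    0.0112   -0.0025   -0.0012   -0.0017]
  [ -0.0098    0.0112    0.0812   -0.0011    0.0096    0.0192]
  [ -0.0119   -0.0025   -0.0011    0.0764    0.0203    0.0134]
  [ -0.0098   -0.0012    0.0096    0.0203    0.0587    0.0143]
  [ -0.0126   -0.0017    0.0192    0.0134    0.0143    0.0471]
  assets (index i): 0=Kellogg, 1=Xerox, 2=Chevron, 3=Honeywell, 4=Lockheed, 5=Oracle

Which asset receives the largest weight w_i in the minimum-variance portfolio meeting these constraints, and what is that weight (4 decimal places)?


p=Σ⁻¹μ = [2.1235  2.8195  1.7998  0.0922  2.2846  0.0656]
q=Σ⁻¹𝟙 = [26.6626  18.2776  7.2015  11.3696  12.0770  19.1868]
a=μᵀp=1.267668  b=𝟙ᵀp=9.185201  c=𝟙ᵀq=94.775109  D=ac−b²=35.775435
λ₁=(c·0.136−b)/D = (94.775109·0.136−9.185201)/35.775435 = 0.103541
λ₂=(a−b·0.136)/D = (1.267668−9.185201·0.136)/35.775435 = 0.000517
w* = 0.103541·p + 0.000517·q:
  w_0 = 0.103541·2.1235 + 0.000517·26.6626 = 0.2336  (Kellogg)
  w_1 = 0.103541·2.8195 + 0.000517·18.2776 = 0.3014  (Xerox)
  w_2 = 0.103541·1.7998 + 0.000517·7.2015 = 0.1901  (Chevron)
  w_3 = 0.103541·0.0922 + 0.000517·11.3696 = 0.0154  (Honeywell)
  w_4 = 0.103541·2.2846 + 0.000517·12.0770 = 0.2428  (Lockheed)
  w_5 = 0.103541·0.0656 + 0.000517·19.1868 = 0.0167  (Oracle)
Σw_i=1.0000  μᵀw=0.1360
σ²=wᵀΣw=λ₁·μ_p+λ₂ = 0.103541·0.136 + 0.000517 = 0.014598 ≈ 0.0146

Xerox (0.3014)


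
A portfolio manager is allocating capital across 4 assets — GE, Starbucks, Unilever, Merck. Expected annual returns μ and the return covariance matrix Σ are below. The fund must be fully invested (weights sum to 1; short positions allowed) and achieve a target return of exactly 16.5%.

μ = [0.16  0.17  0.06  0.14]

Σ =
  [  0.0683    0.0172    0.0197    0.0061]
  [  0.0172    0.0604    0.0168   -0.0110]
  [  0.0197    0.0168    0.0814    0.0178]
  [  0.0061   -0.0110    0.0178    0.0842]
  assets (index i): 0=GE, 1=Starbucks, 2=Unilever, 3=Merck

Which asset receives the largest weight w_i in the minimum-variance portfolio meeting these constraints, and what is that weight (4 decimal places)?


p=Σ⁻¹μ = [1.6256  2.9293  -0.7155  2.0789]
q=Σ⁻¹𝟙 = [8.4486  15.1635  4.4186  12.3113]
a=μᵀp=1.006187  b=𝟙ᵀp=5.918274  c=𝟙ᵀq=40.342030  D=ac−b²=5.565669
λ₁=(c·0.165−b)/D = (40.342030·0.165−5.918274)/5.565669 = 0.132628
λ₂=(a−b·0.165)/D = (1.006187−5.918274·0.165)/5.565669 = 0.005331
w* = 0.132628·p + 0.005331·q:
  w_0 = 0.132628·1.6256 + 0.005331·8.4486 = 0.2606  (GE)
  w_1 = 0.132628·2.9293 + 0.005331·15.1635 = 0.4693  (Starbucks)
  w_2 = 0.132628·-0.7155 + 0.005331·4.4186 = -0.0713  (Unilever)
  w_3 = 0.132628·2.0789 + 0.005331·12.3113 = 0.3414  (Merck)
Σw_i=1.0000  μᵀw=0.1650
σ²=wᵀΣw=λ₁·μ_p+λ₂ = 0.132628·0.165 + 0.005331 = 0.027215 ≈ 0.0272

Starbucks (0.4693)


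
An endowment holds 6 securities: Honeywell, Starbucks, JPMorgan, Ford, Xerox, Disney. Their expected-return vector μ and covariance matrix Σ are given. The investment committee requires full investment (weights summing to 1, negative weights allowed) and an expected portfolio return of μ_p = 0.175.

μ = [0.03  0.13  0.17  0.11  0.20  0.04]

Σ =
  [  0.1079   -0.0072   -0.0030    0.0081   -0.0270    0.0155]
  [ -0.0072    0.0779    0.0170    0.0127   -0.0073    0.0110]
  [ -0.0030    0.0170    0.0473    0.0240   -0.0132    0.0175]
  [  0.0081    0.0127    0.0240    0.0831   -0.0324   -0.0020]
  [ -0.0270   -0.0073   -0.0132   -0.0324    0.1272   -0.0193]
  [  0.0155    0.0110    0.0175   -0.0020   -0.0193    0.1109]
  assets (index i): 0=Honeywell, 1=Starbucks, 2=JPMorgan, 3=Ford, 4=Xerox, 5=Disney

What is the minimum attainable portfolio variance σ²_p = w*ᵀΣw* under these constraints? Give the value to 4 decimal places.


u=Σ⁻¹μ = [0.9801  1.0706  3.4238  1.0375  2.4651  0.0250]
v=Σ⁻¹𝟙 = [12.5612  9.4474  14.5467  11.8395  16.6795  7.1452]
a=μᵀu=1.358767  b=𝟙ᵀu=9.001993  c=𝟙ᵀv=72.219543  D=ac−b²=17.093637
λ₁=(c·0.175−b)/D = (72.219543·0.175−9.001993)/17.093637 = 0.212736
λ₂=(a−b·0.175)/D = (1.358767−9.001993·0.175)/17.093637 = -0.012670
w* = 0.212736·u + -0.012670·v:
  w_0 = 0.212736·0.9801 + -0.012670·12.5612 = 0.0493  (Honeywell)
  w_1 = 0.212736·1.0706 + -0.012670·9.4474 = 0.1080  (Starbucks)
  w_2 = 0.212736·3.4238 + -0.012670·14.5467 = 0.5440  (JPMorgan)
  w_3 = 0.212736·1.0375 + -0.012670·11.8395 = 0.0707  (Ford)
  w_4 = 0.212736·2.4651 + -0.012670·16.6795 = 0.3131  (Xerox)
  w_5 = 0.212736·0.0250 + -0.012670·7.1452 = -0.0852  (Disney)
Σw_i=1.0000  μᵀw=0.1750
σ²=wᵀΣw=λ₁·μ_p+λ₂ = 0.212736·0.175 + -0.012670 = 0.024558 ≈ 0.0246

0.0246


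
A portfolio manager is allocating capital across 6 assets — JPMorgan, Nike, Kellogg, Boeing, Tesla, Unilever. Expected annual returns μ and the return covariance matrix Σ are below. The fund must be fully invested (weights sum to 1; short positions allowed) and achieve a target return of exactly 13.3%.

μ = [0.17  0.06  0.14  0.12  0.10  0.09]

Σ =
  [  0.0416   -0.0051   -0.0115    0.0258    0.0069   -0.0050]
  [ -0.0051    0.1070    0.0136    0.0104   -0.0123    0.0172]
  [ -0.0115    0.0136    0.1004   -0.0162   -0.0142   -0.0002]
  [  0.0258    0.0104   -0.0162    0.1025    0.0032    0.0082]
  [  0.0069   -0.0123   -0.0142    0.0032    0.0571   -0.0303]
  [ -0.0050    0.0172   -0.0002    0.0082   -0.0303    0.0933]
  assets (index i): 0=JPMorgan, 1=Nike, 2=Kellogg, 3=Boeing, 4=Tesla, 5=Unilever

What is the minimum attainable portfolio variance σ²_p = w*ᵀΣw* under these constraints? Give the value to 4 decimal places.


0.0111

u=Σ⁻¹μ = [4.4718  0.4826  2.2827  0.0975  2.9807  2.0796]
v=Σ⁻¹𝟙 = [25.3973  8.4977  16.5617  2.5142  31.0903  20.4240]
a=μᵀu=1.605681  b=𝟙ᵀu=12.394950  c=𝟙ᵀv=104.485338  D=ac−b²=14.135286
λ₁=(c·0.133−b)/D = (104.485338·0.133−12.394950)/14.135286 = 0.106231
λ₂=(a−b·0.133)/D = (1.605681−12.394950·0.133)/14.135286 = -0.003031
w* = 0.106231·u + -0.003031·v:
  w_0 = 0.106231·4.4718 + -0.003031·25.3973 = 0.3981  (JPMorgan)
  w_1 = 0.106231·0.4826 + -0.003031·8.4977 = 0.0255  (Nike)
  w_2 = 0.106231·2.2827 + -0.003031·16.5617 = 0.1923  (Kellogg)
  w_3 = 0.106231·0.0975 + -0.003031·2.5142 = 0.0027  (Boeing)
  w_4 = 0.106231·2.9807 + -0.003031·31.0903 = 0.2224  (Tesla)
  w_5 = 0.106231·2.0796 + -0.003031·20.4240 = 0.1590  (Unilever)
Σw_i=1.0000  μᵀw=0.1330
σ²=wᵀΣw=λ₁·μ_p+λ₂ = 0.106231·0.133 + -0.003031 = 0.011097 ≈ 0.0111


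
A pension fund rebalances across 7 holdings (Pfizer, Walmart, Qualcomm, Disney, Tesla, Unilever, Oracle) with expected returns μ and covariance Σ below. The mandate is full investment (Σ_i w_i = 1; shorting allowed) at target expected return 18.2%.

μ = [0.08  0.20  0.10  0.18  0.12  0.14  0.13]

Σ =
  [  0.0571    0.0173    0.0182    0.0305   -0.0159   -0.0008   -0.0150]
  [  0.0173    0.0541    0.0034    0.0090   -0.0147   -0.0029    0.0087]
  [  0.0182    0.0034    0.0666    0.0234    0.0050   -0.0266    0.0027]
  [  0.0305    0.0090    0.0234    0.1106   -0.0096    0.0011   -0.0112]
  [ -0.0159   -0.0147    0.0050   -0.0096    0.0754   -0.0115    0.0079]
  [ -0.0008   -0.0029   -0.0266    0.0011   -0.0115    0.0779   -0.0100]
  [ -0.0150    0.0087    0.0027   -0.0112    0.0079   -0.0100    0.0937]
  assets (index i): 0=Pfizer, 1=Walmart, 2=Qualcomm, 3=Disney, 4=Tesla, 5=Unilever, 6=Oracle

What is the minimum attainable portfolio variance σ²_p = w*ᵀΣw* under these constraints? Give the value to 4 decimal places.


0.0185

x=Σ⁻¹μ = [0.0610  4.0885  1.8372  1.2224  2.7854  3.1265  1.2096]
y=Σ⁻¹𝟙 = [14.9421  17.3668  16.5046  2.8620  21.4578  23.9488  12.0651]
a=μᵀx=2.155537  b=𝟙ᵀx=14.330578  c=𝟙ᵀy=109.147228  D=ac−b²=29.905471
λ₁=(c·0.182−b)/D = (109.147228·0.182−14.330578)/29.905471 = 0.185057
λ₂=(a−b·0.182)/D = (2.155537−14.330578·0.182)/29.905471 = -0.015135
w* = 0.185057·x + -0.015135·y:
  w_0 = 0.185057·0.0610 + -0.015135·14.9421 = -0.2149  (Pfizer)
  w_1 = 0.185057·4.0885 + -0.015135·17.3668 = 0.4937  (Walmart)
  w_2 = 0.185057·1.8372 + -0.015135·16.5046 = 0.0902  (Qualcomm)
  w_3 = 0.185057·1.2224 + -0.015135·2.8620 = 0.1829  (Disney)
  w_4 = 0.185057·2.7854 + -0.015135·21.4578 = 0.1907  (Tesla)
  w_5 = 0.185057·3.1265 + -0.015135·23.9488 = 0.2161  (Unilever)
  w_6 = 0.185057·1.2096 + -0.015135·12.0651 = 0.0412  (Oracle)
Σw_i=1.0000  μᵀw=0.1820
σ²=wᵀΣw=λ₁·μ_p+λ₂ = 0.185057·0.182 + -0.015135 = 0.018545 ≈ 0.0185


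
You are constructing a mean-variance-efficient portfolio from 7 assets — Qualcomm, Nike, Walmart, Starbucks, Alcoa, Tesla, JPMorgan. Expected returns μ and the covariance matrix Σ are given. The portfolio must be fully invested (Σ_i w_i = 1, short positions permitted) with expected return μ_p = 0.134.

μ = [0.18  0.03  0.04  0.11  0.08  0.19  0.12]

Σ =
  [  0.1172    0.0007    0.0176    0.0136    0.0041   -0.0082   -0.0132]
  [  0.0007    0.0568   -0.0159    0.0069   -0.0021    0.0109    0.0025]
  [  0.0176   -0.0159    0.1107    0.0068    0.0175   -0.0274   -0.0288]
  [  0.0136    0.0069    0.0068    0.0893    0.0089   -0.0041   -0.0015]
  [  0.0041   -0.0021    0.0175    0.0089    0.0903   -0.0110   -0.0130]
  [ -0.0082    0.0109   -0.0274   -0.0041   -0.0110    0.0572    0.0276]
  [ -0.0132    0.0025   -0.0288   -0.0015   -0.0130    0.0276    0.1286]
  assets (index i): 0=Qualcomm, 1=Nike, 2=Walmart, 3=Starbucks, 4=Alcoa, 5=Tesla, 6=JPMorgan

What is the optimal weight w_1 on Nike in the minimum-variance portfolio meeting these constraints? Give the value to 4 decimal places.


u=Σ⁻¹μ = [1.5772  -0.0927  1.0166  1.0084  1.0929  4.0569  0.5760]
v=Σ⁻¹𝟙 = [7.2582  16.8721  15.5315  7.6158  11.1819  21.4449  8.2881]
a=μᵀu=1.360068  b=𝟙ᵀu=9.235307  c=𝟙ᵀv=88.192568  D=ac−b²=34.656975
λ₁=(c·0.134−b)/D = (88.192568·0.134−9.235307)/34.656975 = 0.074516
λ₂=(a−b·0.134)/D = (1.360068−9.235307·0.134)/34.656975 = 0.003536
w* = 0.074516·u + 0.003536·v:
  w_0 = 0.074516·1.5772 + 0.003536·7.2582 = 0.1432  (Qualcomm)
  w_1 = 0.074516·-0.0927 + 0.003536·16.8721 = 0.0527  (Nike)
  w_2 = 0.074516·1.0166 + 0.003536·15.5315 = 0.1307  (Walmart)
  w_3 = 0.074516·1.0084 + 0.003536·7.6158 = 0.1021  (Starbucks)
  w_4 = 0.074516·1.0929 + 0.003536·11.1819 = 0.1210  (Alcoa)
  w_5 = 0.074516·4.0569 + 0.003536·21.4449 = 0.3781  (Tesla)
  w_6 = 0.074516·0.5760 + 0.003536·8.2881 = 0.0722  (JPMorgan)
Σw_i=1.0000  μᵀw=0.1340
σ²=wᵀΣw=λ₁·μ_p+λ₂ = 0.074516·0.134 + 0.003536 = 0.013521 ≈ 0.0135

0.0527


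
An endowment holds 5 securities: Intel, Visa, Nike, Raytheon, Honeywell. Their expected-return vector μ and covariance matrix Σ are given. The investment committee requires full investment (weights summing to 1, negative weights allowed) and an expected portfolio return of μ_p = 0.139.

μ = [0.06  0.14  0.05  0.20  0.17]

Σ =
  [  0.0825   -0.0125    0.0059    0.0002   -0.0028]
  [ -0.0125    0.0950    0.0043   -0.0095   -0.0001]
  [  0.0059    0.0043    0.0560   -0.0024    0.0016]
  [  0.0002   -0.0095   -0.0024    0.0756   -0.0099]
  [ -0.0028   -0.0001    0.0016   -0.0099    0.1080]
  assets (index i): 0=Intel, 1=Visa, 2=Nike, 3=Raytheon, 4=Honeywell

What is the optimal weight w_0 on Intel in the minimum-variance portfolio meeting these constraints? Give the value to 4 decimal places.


0.1498

g=Σ⁻¹μ = [1.0185  1.8920  0.7215  3.1497  1.8803]
h=Σ⁻¹𝟙 = [13.3262  13.2532  15.8430  16.7908  10.9215]
a=μᵀg=1.311649  b=𝟙ᵀg=8.661994  c=𝟙ᵀh=70.134798  D=ac−b²=16.962085
λ₁=(c·0.139−b)/D = (70.134798·0.139−8.661994)/16.962085 = 0.064069
λ₂=(a−b·0.139)/D = (1.311649−8.661994·0.139)/16.962085 = 0.006345
w* = 0.064069·g + 0.006345·h:
  w_0 = 0.064069·1.0185 + 0.006345·13.3262 = 0.1498  (Intel)
  w_1 = 0.064069·1.8920 + 0.006345·13.2532 = 0.2053  (Visa)
  w_2 = 0.064069·0.7215 + 0.006345·15.8430 = 0.1468  (Nike)
  w_3 = 0.064069·3.1497 + 0.006345·16.7908 = 0.3083  (Raytheon)
  w_4 = 0.064069·1.8803 + 0.006345·10.9215 = 0.1898  (Honeywell)
Σw_i=1.0000  μᵀw=0.1390
σ²=wᵀΣw=λ₁·μ_p+λ₂ = 0.064069·0.139 + 0.006345 = 0.015251 ≈ 0.0153


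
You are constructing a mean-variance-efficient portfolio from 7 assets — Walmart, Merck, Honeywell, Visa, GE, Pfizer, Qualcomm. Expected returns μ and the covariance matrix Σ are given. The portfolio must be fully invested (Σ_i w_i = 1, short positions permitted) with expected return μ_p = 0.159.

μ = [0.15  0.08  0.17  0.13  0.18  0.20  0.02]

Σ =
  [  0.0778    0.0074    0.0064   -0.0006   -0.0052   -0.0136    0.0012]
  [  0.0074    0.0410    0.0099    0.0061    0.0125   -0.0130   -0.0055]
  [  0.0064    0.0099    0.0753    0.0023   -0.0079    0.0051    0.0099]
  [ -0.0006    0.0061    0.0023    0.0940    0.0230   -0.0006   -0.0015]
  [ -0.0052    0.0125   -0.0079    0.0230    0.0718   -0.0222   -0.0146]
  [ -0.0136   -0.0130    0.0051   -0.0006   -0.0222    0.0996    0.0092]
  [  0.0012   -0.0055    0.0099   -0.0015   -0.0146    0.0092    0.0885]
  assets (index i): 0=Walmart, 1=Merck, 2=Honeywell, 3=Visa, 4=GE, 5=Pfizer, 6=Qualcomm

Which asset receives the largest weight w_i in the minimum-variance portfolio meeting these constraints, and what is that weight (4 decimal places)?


p=Σ⁻¹μ = [2.4692  0.8691  2.0519  0.4219  3.6583  3.1437  0.3008]
q=Σ⁻¹𝟙 = [14.3179  20.5676  8.3112  4.9409  18.6589  17.2585  12.8216]
a=μᵀp=2.136845  b=𝟙ᵀp=12.915051  c=𝟙ᵀq=96.876595  D=ac−b²=40.211774
λ₁=(c·0.159−b)/D = (96.876595·0.159−12.915051)/40.211774 = 0.061881
λ₂=(a−b·0.159)/D = (2.136845−12.915051·0.159)/40.211774 = 0.002073
w* = 0.061881·p + 0.002073·q:
  w_0 = 0.061881·2.4692 + 0.002073·14.3179 = 0.1825  (Walmart)
  w_1 = 0.061881·0.8691 + 0.002073·20.5676 = 0.0964  (Merck)
  w_2 = 0.061881·2.0519 + 0.002073·8.3112 = 0.1442  (Honeywell)
  w_3 = 0.061881·0.4219 + 0.002073·4.9409 = 0.0363  (Visa)
  w_4 = 0.061881·3.6583 + 0.002073·18.6589 = 0.2651  (GE)
  w_5 = 0.061881·3.1437 + 0.002073·17.2585 = 0.2303  (Pfizer)
  w_6 = 0.061881·0.3008 + 0.002073·12.8216 = 0.0452  (Qualcomm)
Σw_i=1.0000  μᵀw=0.1590
σ²=wᵀΣw=λ₁·μ_p+λ₂ = 0.061881·0.159 + 0.002073 = 0.011912 ≈ 0.0119

GE (0.2651)


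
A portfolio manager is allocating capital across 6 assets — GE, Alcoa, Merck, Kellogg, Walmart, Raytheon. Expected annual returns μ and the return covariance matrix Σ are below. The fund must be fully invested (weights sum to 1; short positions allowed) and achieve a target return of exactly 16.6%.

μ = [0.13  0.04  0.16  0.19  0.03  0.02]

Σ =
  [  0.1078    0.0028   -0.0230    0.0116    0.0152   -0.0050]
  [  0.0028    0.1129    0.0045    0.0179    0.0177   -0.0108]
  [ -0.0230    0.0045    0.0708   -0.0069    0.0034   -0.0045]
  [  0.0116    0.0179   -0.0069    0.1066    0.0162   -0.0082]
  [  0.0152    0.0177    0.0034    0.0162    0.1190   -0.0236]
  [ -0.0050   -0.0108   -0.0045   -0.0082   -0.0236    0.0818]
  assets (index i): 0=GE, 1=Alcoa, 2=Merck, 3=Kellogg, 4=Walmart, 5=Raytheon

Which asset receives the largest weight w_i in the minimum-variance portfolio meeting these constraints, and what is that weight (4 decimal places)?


Merck (0.4753)

u=Σ⁻¹μ = [1.7105  -0.0166  3.0491  1.8734  -0.1769  0.6514]
v=Σ⁻¹𝟙 = [12.0355  6.9830  19.1780  8.3526  7.7121  17.9999]
a=μᵀu=1.073210  b=𝟙ᵀu=7.090770  c=𝟙ᵀv=72.261139  D=ac−b²=27.272383
λ₁=(c·0.166−b)/D = (72.261139·0.166−7.090770)/27.272383 = 0.179837
λ₂=(a−b·0.166)/D = (1.073210−7.090770·0.166)/27.272383 = -0.003808
w* = 0.179837·u + -0.003808·v:
  w_0 = 0.179837·1.7105 + -0.003808·12.0355 = 0.2618  (GE)
  w_1 = 0.179837·-0.0166 + -0.003808·6.9830 = -0.0296  (Alcoa)
  w_2 = 0.179837·3.0491 + -0.003808·19.1780 = 0.4753  (Merck)
  w_3 = 0.179837·1.8734 + -0.003808·8.3526 = 0.3051  (Kellogg)
  w_4 = 0.179837·-0.1769 + -0.003808·7.7121 = -0.0612  (Walmart)
  w_5 = 0.179837·0.6514 + -0.003808·17.9999 = 0.0486  (Raytheon)
Σw_i=1.0000  μᵀw=0.1660
σ²=wᵀΣw=λ₁·μ_p+λ₂ = 0.179837·0.166 + -0.003808 = 0.026045 ≈ 0.0260


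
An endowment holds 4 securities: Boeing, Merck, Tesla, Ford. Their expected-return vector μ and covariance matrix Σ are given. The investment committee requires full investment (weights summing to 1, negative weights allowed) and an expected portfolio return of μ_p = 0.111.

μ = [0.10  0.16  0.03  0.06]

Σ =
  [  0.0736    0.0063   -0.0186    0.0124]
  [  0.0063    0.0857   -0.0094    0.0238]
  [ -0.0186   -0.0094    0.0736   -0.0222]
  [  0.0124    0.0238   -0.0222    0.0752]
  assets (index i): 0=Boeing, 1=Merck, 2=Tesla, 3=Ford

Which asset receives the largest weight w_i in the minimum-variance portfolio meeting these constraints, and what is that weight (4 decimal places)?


Merck (0.4437)

g=Σ⁻¹μ = [1.4280  1.7938  1.0933  0.3175]
h=Σ⁻¹𝟙 = [16.2278  8.9571  23.2513  14.6512]
a=μᵀg=0.481647  b=𝟙ᵀg=4.632537  c=𝟙ᵀh=63.087453  D=ac−b²=8.925496
λ₁=(c·0.111−b)/D = (63.087453·0.111−4.632537)/8.925496 = 0.265551
λ₂=(a−b·0.111)/D = (0.481647−4.632537·0.111)/8.925496 = -0.003648
w* = 0.265551·g + -0.003648·h:
  w_0 = 0.265551·1.4280 + -0.003648·16.2278 = 0.3200  (Boeing)
  w_1 = 0.265551·1.7938 + -0.003648·8.9571 = 0.4437  (Merck)
  w_2 = 0.265551·1.0933 + -0.003648·23.2513 = 0.2055  (Tesla)
  w_3 = 0.265551·0.3175 + -0.003648·14.6512 = 0.0308  (Ford)
Σw_i=1.0000  μᵀw=0.1110
σ²=wᵀΣw=λ₁·μ_p+λ₂ = 0.265551·0.111 + -0.003648 = 0.025828 ≈ 0.0258


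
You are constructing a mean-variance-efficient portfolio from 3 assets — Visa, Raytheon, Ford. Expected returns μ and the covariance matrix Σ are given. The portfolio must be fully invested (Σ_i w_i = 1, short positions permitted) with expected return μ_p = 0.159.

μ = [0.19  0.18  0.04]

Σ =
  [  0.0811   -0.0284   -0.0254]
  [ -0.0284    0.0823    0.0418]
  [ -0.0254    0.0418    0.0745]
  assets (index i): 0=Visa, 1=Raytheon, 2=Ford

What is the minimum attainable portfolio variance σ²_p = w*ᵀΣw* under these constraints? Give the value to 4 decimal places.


0.0220

p=Σ⁻¹μ = [3.4983  3.5185  -0.2445]
q=Σ⁻¹𝟙 = [20.9517  12.4962  13.5548]
a=μᵀp=1.288235  b=𝟙ᵀp=6.772336  c=𝟙ᵀq=47.002721  D=ac−b²=14.686015
λ₁=(c·0.159−b)/D = (47.002721·0.159−6.772336)/14.686015 = 0.047739
λ₂=(a−b·0.159)/D = (1.288235−6.772336·0.159)/14.686015 = 0.014397
w* = 0.047739·p + 0.014397·q:
  w_0 = 0.047739·3.4983 + 0.014397·20.9517 = 0.4686  (Visa)
  w_1 = 0.047739·3.5185 + 0.014397·12.4962 = 0.3479  (Raytheon)
  w_2 = 0.047739·-0.2445 + 0.014397·13.5548 = 0.1835  (Ford)
Σw_i=1.0000  μᵀw=0.1590
σ²=wᵀΣw=λ₁·μ_p+λ₂ = 0.047739·0.159 + 0.014397 = 0.021987 ≈ 0.0220


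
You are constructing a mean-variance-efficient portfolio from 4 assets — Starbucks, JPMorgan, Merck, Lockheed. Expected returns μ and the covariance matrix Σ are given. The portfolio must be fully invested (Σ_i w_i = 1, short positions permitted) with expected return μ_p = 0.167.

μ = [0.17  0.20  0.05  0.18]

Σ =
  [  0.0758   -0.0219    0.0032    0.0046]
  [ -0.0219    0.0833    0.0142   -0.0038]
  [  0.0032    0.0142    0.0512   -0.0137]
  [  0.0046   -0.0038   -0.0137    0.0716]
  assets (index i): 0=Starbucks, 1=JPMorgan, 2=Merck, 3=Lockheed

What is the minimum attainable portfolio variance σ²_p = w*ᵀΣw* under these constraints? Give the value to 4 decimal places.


u=Σ⁻¹μ = [2.9844  3.2023  0.5994  2.6069]
v=Σ⁻¹𝟙 = [15.2028  13.4712  19.5109  17.4380]
a=μᵀu=1.647031  b=𝟙ᵀu=9.393085  c=𝟙ᵀv=65.622843  D=ac−b²=19.852803
λ₁=(c·0.167−b)/D = (65.622843·0.167−9.393085)/19.852803 = 0.078877
λ₂=(a−b·0.167)/D = (1.647031−9.393085·0.167)/19.852803 = 0.003948
w* = 0.078877·u + 0.003948·v:
  w_0 = 0.078877·2.9844 + 0.003948·15.2028 = 0.2954  (Starbucks)
  w_1 = 0.078877·3.2023 + 0.003948·13.4712 = 0.3058  (JPMorgan)
  w_2 = 0.078877·0.5994 + 0.003948·19.5109 = 0.1243  (Merck)
  w_3 = 0.078877·2.6069 + 0.003948·17.4380 = 0.2745  (Lockheed)
Σw_i=1.0000  μᵀw=0.1670
σ²=wᵀΣw=λ₁·μ_p+λ₂ = 0.078877·0.167 + 0.003948 = 0.017121 ≈ 0.0171

0.0171


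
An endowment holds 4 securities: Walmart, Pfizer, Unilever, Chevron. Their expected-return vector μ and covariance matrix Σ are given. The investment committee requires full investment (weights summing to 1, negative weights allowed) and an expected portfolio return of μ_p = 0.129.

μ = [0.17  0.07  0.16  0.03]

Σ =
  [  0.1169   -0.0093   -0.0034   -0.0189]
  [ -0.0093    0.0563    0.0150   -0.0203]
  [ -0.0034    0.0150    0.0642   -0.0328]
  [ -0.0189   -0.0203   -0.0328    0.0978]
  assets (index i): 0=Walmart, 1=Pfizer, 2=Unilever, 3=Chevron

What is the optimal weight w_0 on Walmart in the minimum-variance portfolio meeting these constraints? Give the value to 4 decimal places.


p=Σ⁻¹μ = [2.0087  1.4479  3.3414  2.1161]
q=Σ⁻¹𝟙 = [15.3439  23.2528  24.3296  26.1763]
a=μᵀp=1.040951  b=𝟙ᵀp=8.914188  c=𝟙ᵀq=89.102638  D=ac−b²=13.288697
λ₁=(c·0.129−b)/D = (89.102638·0.129−8.914188)/13.288697 = 0.194154
λ₂=(a−b·0.129)/D = (1.040951−8.914188·0.129)/13.288697 = -0.008201
w* = 0.194154·p + -0.008201·q:
  w_0 = 0.194154·2.0087 + -0.008201·15.3439 = 0.2642  (Walmart)
  w_1 = 0.194154·1.4479 + -0.008201·23.2528 = 0.0904  (Pfizer)
  w_2 = 0.194154·3.3414 + -0.008201·24.3296 = 0.4492  (Unilever)
  w_3 = 0.194154·2.1161 + -0.008201·26.1763 = 0.1962  (Chevron)
Σw_i=1.0000  μᵀw=0.1290
σ²=wᵀΣw=λ₁·μ_p+λ₂ = 0.194154·0.129 + -0.008201 = 0.016845 ≈ 0.0168

0.2642


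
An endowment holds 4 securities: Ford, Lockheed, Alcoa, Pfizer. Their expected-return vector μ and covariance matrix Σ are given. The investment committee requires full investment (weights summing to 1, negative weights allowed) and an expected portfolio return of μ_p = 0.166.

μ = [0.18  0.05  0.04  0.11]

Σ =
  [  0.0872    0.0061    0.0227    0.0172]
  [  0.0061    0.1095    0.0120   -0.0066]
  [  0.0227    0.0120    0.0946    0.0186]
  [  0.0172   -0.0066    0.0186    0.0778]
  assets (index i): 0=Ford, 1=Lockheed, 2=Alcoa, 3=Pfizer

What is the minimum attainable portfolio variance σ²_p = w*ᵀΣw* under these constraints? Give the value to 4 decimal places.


0.0592

g=Σ⁻¹μ = [1.8941  0.4514  -0.3065  1.1067]
h=Σ⁻¹𝟙 = [7.2944  8.7517  5.6183  10.6401]
a=μᵀg=0.472992  b=𝟙ᵀg=3.145712  c=𝟙ᵀh=32.304438  D=ac−b²=5.384245
λ₁=(c·0.166−b)/D = (32.304438·0.166−3.145712)/5.384245 = 0.411724
λ₂=(a−b·0.166)/D = (0.472992−3.145712·0.166)/5.384245 = -0.009137
w* = 0.411724·g + -0.009137·h:
  w_0 = 0.411724·1.8941 + -0.009137·7.2944 = 0.7132  (Ford)
  w_1 = 0.411724·0.4514 + -0.009137·8.7517 = 0.1059  (Lockheed)
  w_2 = 0.411724·-0.3065 + -0.009137·5.6183 = -0.1775  (Alcoa)
  w_3 = 0.411724·1.1067 + -0.009137·10.6401 = 0.3584  (Pfizer)
Σw_i=1.0000  μᵀw=0.1660
σ²=wᵀΣw=λ₁·μ_p+λ₂ = 0.411724·0.166 + -0.009137 = 0.059209 ≈ 0.0592


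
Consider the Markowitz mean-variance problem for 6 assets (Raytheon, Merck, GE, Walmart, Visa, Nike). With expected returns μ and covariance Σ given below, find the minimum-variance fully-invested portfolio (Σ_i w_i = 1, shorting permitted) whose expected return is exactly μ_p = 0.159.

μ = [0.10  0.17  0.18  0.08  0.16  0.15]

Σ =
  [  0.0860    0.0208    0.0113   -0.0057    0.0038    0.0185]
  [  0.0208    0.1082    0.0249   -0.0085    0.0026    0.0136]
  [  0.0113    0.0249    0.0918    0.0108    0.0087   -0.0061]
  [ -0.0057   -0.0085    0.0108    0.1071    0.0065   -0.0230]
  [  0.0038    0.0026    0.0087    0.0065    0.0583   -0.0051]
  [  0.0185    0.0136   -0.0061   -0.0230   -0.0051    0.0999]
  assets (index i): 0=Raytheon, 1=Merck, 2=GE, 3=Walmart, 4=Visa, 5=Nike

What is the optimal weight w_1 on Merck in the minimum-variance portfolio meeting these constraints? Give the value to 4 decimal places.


0.1420

u=Σ⁻¹μ = [0.3153  0.9756  1.4263  0.9176  2.5172  1.7372]
v=Σ⁻¹𝟙 = [6.9931  5.4109  6.5949  11.0615  15.2622  11.7069]
a=μᵀu=1.190843  b=𝟙ᵀu=7.889154  c=𝟙ᵀv=57.029494  D=ac−b²=5.674415
λ₁=(c·0.159−b)/D = (57.029494·0.159−7.889154)/5.674415 = 0.207693
λ₂=(a−b·0.159)/D = (1.190843−7.889154·0.159)/5.674415 = -0.011196
w* = 0.207693·u + -0.011196·v:
  w_0 = 0.207693·0.3153 + -0.011196·6.9931 = -0.0128  (Raytheon)
  w_1 = 0.207693·0.9756 + -0.011196·5.4109 = 0.1420  (Merck)
  w_2 = 0.207693·1.4263 + -0.011196·6.5949 = 0.2224  (GE)
  w_3 = 0.207693·0.9176 + -0.011196·11.0615 = 0.0667  (Walmart)
  w_4 = 0.207693·2.5172 + -0.011196·15.2622 = 0.3519  (Visa)
  w_5 = 0.207693·1.7372 + -0.011196·11.7069 = 0.2297  (Nike)
Σw_i=1.0000  μᵀw=0.1590
σ²=wᵀΣw=λ₁·μ_p+λ₂ = 0.207693·0.159 + -0.011196 = 0.021827 ≈ 0.0218


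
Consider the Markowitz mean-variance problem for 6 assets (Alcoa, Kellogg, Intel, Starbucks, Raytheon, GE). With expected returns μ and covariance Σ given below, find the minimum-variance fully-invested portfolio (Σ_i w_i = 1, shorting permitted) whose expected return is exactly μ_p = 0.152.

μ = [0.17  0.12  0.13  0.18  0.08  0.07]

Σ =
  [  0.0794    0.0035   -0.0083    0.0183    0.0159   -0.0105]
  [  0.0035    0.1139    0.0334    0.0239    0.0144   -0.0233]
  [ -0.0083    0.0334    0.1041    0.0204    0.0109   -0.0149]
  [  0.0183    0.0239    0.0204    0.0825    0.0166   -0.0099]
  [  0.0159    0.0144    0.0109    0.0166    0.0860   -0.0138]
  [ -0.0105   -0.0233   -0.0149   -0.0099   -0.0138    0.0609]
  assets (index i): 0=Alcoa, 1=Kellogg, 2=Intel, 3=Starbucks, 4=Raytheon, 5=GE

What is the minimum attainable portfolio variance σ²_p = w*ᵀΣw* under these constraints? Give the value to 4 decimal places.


u=Σ⁻¹μ = [2.1584  0.7926  1.2027  1.3937  0.3667  2.4287]
v=Σ⁻¹𝟙 = [13.6549  8.7668  9.7354  5.4931  9.7730  27.6182]
a=μᵀu=1.068598  b=𝟙ᵀu=8.342802  c=𝟙ᵀv=75.041248  D=ac−b²=10.586576
λ₁=(c·0.152−b)/D = (75.041248·0.152−8.342802)/10.586576 = 0.289373
λ₂=(a−b·0.152)/D = (1.068598−8.342802·0.152)/10.586576 = -0.018845
w* = 0.289373·u + -0.018845·v:
  w_0 = 0.289373·2.1584 + -0.018845·13.6549 = 0.3672  (Alcoa)
  w_1 = 0.289373·0.7926 + -0.018845·8.7668 = 0.0641  (Kellogg)
  w_2 = 0.289373·1.2027 + -0.018845·9.7354 = 0.1646  (Intel)
  w_3 = 0.289373·1.3937 + -0.018845·5.4931 = 0.2998  (Starbucks)
  w_4 = 0.289373·0.3667 + -0.018845·9.7730 = -0.0780  (Raytheon)
  w_5 = 0.289373·2.4287 + -0.018845·27.6182 = 0.1823  (GE)
Σw_i=1.0000  μᵀw=0.1520
σ²=wᵀΣw=λ₁·μ_p+λ₂ = 0.289373·0.152 + -0.018845 = 0.025139 ≈ 0.0251

0.0251


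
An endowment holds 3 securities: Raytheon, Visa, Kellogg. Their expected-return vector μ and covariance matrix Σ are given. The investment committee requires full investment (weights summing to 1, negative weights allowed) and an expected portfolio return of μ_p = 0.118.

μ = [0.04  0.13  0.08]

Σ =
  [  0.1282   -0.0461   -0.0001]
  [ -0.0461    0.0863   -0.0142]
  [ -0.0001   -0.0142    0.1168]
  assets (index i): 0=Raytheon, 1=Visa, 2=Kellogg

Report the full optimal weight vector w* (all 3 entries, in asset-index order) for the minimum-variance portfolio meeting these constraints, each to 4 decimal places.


g=Σ⁻¹μ = [1.1280  2.2672  0.9615]
h=Σ⁻¹𝟙 = [15.6453  21.7918  11.2244]
a=μᵀg=0.416773  b=𝟙ᵀg=4.356698  c=𝟙ᵀh=48.661486  D=ac−b²=1.299963
λ₁=(c·0.118−b)/D = (48.661486·0.118−4.356698)/1.299963 = 1.065689
λ₂=(a−b·0.118)/D = (0.416773−4.356698·0.118)/1.299963 = -0.074862
w* = 1.065689·g + -0.074862·h:
  w_0 = 1.065689·1.1280 + -0.074862·15.6453 = 0.0309  (Raytheon)
  w_1 = 1.065689·2.2672 + -0.074862·21.7918 = 0.7847  (Visa)
  w_2 = 1.065689·0.9615 + -0.074862·11.2244 = 0.1844  (Kellogg)
Σw_i=1.0000  μᵀw=0.1180
σ²=wᵀΣw=λ₁·μ_p+λ₂ = 1.065689·0.118 + -0.074862 = 0.050890 ≈ 0.0509

0.0309  0.7847  0.1844


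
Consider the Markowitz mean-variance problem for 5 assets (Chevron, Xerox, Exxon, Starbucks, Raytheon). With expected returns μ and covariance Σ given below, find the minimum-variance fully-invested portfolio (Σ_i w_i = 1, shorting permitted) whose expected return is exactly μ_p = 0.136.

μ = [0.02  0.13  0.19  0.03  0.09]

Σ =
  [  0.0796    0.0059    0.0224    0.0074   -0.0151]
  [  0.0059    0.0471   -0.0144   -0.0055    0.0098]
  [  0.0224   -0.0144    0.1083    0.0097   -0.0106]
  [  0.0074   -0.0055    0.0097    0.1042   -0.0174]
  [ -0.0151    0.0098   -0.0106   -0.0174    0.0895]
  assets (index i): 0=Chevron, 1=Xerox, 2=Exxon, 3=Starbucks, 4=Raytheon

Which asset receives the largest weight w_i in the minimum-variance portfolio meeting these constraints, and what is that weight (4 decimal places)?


Xerox (0.4699)

p=Σ⁻¹μ = [-0.5371  3.4140  2.3690  0.4371  0.9067]
q=Σ⁻¹𝟙 = [9.5812  21.6775  10.4708  11.4026  13.8730]
a=μᵀp=0.977912  b=𝟙ᵀp=6.589791  c=𝟙ᵀq=67.004985  D=ac−b²=22.099629
λ₁=(c·0.136−b)/D = (67.004985·0.136−6.589791)/22.099629 = 0.114160
λ₂=(a−b·0.136)/D = (0.977912−6.589791·0.136)/22.099629 = 0.003697
w* = 0.114160·p + 0.003697·q:
  w_0 = 0.114160·-0.5371 + 0.003697·9.5812 = -0.0259  (Chevron)
  w_1 = 0.114160·3.4140 + 0.003697·21.6775 = 0.4699  (Xerox)
  w_2 = 0.114160·2.3690 + 0.003697·10.4708 = 0.3092  (Exxon)
  w_3 = 0.114160·0.4371 + 0.003697·11.4026 = 0.0921  (Starbucks)
  w_4 = 0.114160·0.9067 + 0.003697·13.8730 = 0.1548  (Raytheon)
Σw_i=1.0000  μᵀw=0.1360
σ²=wᵀΣw=λ₁·μ_p+λ₂ = 0.114160·0.136 + 0.003697 = 0.019223 ≈ 0.0192


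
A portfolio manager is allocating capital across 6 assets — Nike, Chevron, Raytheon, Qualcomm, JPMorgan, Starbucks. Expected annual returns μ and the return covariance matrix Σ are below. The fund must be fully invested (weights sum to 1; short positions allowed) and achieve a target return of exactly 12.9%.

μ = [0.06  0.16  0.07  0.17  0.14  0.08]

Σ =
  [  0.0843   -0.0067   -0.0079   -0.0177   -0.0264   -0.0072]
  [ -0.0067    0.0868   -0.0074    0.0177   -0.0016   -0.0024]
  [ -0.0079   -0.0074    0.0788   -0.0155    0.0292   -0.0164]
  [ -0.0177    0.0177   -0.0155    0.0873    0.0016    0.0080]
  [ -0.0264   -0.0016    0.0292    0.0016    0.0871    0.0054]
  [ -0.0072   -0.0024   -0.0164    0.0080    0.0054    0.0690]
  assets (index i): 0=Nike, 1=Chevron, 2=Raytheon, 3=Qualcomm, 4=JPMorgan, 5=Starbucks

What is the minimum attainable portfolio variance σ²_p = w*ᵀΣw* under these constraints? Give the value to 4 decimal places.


0.0149

u=Σ⁻¹μ = [2.0631  1.7595  1.3293  2.0876  1.6956  1.3771]
v=Σ⁻¹𝟙 = [22.8079  12.5934  19.1357  14.9593  10.7399  19.2840]
a=μᵀu=1.200813  b=𝟙ᵀu=10.312297  c=𝟙ᵀv=99.520169  D=ac−b²=13.161631
λ₁=(c·0.129−b)/D = (99.520169·0.129−10.312297)/13.161631 = 0.191907
λ₂=(a−b·0.129)/D = (1.200813−10.312297·0.129)/13.161631 = -0.009837
w* = 0.191907·u + -0.009837·v:
  w_0 = 0.191907·2.0631 + -0.009837·22.8079 = 0.1716  (Nike)
  w_1 = 0.191907·1.7595 + -0.009837·12.5934 = 0.2138  (Chevron)
  w_2 = 0.191907·1.3293 + -0.009837·19.1357 = 0.0669  (Raytheon)
  w_3 = 0.191907·2.0876 + -0.009837·14.9593 = 0.2535  (Qualcomm)
  w_4 = 0.191907·1.6956 + -0.009837·10.7399 = 0.2198  (JPMorgan)
  w_5 = 0.191907·1.3771 + -0.009837·19.2840 = 0.0746  (Starbucks)
Σw_i=1.0000  μᵀw=0.1290
σ²=wᵀΣw=λ₁·μ_p+λ₂ = 0.191907·0.129 + -0.009837 = 0.014919 ≈ 0.0149


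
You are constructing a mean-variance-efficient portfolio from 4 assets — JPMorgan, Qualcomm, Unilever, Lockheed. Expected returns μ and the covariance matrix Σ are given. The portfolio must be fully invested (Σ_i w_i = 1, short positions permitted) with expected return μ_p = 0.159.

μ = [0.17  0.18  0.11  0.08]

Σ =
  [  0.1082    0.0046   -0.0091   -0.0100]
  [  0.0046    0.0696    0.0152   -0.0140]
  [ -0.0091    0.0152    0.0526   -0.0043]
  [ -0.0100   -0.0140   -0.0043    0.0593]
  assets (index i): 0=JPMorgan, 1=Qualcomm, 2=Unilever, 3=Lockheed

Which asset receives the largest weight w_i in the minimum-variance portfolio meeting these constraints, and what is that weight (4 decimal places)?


Qualcomm (0.5028)

u=Σ⁻¹μ = [1.8421  2.5372  1.8725  2.3945]
v=Σ⁻¹𝟙 = [12.4272  14.1590  19.0056  23.6800]
a=μᵀu=1.167381  b=𝟙ᵀu=8.646258  c=𝟙ᵀv=69.271762  D=ac−b²=6.108751
λ₁=(c·0.159−b)/D = (69.271762·0.159−8.646258)/6.108751 = 0.387633
λ₂=(a−b·0.159)/D = (1.167381−8.646258·0.159)/6.108751 = -0.033947
w* = 0.387633·u + -0.033947·v:
  w_0 = 0.387633·1.8421 + -0.033947·12.4272 = 0.2922  (JPMorgan)
  w_1 = 0.387633·2.5372 + -0.033947·14.1590 = 0.5028  (Qualcomm)
  w_2 = 0.387633·1.8725 + -0.033947·19.0056 = 0.0807  (Unilever)
  w_3 = 0.387633·2.3945 + -0.033947·23.6800 = 0.1243  (Lockheed)
Σw_i=1.0000  μᵀw=0.1590
σ²=wᵀΣw=λ₁·μ_p+λ₂ = 0.387633·0.159 + -0.033947 = 0.027687 ≈ 0.0277


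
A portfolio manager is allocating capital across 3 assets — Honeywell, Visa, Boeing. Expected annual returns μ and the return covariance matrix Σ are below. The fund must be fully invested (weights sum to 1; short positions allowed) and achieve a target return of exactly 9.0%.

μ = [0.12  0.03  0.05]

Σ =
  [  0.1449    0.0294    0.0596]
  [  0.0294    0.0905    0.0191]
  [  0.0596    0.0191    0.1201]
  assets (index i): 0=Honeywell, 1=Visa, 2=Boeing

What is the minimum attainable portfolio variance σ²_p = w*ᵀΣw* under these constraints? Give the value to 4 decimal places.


p=Σ⁻¹μ = [0.8139  0.0667  0.0018]
q=Σ⁻¹𝟙 = [2.8180  8.9733  5.5009]
a=μᵀp=0.099757  b=𝟙ᵀp=0.882407  c=𝟙ᵀq=17.292203  D=ac−b²=0.946379
λ₁=(c·0.090−b)/D = (17.292203·0.090−0.882407)/0.946379 = 0.712074
λ₂=(a−b·0.090)/D = (0.099757−0.882407·0.090)/0.946379 = 0.021493
w* = 0.712074·p + 0.021493·q:
  w_0 = 0.712074·0.8139 + 0.021493·2.8180 = 0.6401  (Honeywell)
  w_1 = 0.712074·0.0667 + 0.021493·8.9733 = 0.2404  (Visa)
  w_2 = 0.712074·0.0018 + 0.021493·5.5009 = 0.1195  (Boeing)
Σw_i=1.0000  μᵀw=0.0900
σ²=wᵀΣw=λ₁·μ_p+λ₂ = 0.712074·0.090 + 0.021493 = 0.085580 ≈ 0.0856

0.0856


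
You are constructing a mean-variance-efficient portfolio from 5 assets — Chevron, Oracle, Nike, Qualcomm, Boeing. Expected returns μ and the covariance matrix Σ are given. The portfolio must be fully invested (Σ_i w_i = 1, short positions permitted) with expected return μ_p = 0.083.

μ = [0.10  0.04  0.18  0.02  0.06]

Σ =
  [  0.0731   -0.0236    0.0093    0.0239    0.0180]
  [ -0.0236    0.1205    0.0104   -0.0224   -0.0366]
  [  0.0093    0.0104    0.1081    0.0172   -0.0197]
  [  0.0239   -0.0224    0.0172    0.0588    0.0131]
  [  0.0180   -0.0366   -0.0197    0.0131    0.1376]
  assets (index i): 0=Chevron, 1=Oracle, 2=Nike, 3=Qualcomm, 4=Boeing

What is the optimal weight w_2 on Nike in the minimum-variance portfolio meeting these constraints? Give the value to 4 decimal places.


x=Σ⁻¹μ = [1.3674  0.5414  1.7329  -0.6753  0.7136]
y=Σ⁻¹𝟙 = [10.7768  15.4585  6.2436  14.5780  9.4755]
a=μᵀx=0.499622  b=𝟙ᵀx=3.679953  c=𝟙ᵀy=56.532346  D=ac−b²=14.702761
λ₁=(c·0.083−b)/D = (56.532346·0.083−3.679953)/14.702761 = 0.068846
λ₂=(a−b·0.083)/D = (0.499622−3.679953·0.083)/14.702761 = 0.013207
w* = 0.068846·x + 0.013207·y:
  w_0 = 0.068846·1.3674 + 0.013207·10.7768 = 0.2365  (Chevron)
  w_1 = 0.068846·0.5414 + 0.013207·15.4585 = 0.2414  (Oracle)
  w_2 = 0.068846·1.7329 + 0.013207·6.2436 = 0.2018  (Nike)
  w_3 = 0.068846·-0.6753 + 0.013207·14.5780 = 0.1460  (Qualcomm)
  w_4 = 0.068846·0.7136 + 0.013207·9.4755 = 0.1743  (Boeing)
Σw_i=1.0000  μᵀw=0.0830
σ²=wᵀΣw=λ₁·μ_p+λ₂ = 0.068846·0.083 + 0.013207 = 0.018922 ≈ 0.0189

0.2018
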